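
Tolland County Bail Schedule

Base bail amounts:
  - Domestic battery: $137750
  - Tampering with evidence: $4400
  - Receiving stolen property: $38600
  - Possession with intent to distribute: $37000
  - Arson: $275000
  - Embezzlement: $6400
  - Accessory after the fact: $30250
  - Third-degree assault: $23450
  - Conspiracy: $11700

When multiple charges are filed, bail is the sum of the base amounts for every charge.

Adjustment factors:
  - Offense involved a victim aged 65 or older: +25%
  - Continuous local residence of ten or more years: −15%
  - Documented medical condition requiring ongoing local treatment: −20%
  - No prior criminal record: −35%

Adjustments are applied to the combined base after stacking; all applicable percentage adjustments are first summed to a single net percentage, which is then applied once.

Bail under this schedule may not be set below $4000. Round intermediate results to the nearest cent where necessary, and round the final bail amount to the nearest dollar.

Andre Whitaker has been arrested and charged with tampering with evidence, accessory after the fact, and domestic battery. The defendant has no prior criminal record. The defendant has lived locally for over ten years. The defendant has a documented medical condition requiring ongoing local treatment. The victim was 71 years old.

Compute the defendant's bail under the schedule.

$94820

Base amounts from the schedule: tampering with evidence $4400; accessory after the fact $30250; domestic battery $137750.
Stacking rule: sum of all bases. $4400 + $30250 + $137750 = $172400.
Net percentage adjustment: +25% −15% −20% −35% = −45%. $172400 × 0.55 = $94820.
$94820 is at or above the $4000 minimum.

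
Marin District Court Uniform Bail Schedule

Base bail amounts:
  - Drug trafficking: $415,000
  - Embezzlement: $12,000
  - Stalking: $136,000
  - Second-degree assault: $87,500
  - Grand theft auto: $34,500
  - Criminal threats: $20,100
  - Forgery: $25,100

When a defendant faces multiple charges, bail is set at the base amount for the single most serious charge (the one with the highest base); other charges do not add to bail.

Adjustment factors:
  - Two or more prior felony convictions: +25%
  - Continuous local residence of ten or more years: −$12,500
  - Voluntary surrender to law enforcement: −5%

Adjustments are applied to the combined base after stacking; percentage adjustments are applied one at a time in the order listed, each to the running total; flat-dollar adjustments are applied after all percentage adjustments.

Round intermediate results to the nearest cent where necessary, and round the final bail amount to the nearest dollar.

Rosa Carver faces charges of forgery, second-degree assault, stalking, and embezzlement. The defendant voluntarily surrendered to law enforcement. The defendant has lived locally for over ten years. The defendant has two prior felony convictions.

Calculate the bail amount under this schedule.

$149,000

Base amounts from the schedule: forgery $25,100; second-degree assault $87,500; stalking $136,000; embezzlement $12,000.
Stacking rule: use the highest base only. Highest is stalking at $136,000. Combined base = $136,000.
Two or more prior felony convictions (+25%): $136,000 × 1.25 = $170,000.
Voluntary surrender to law enforcement (−5%): $170,000 × 0.95 = $161,500.
Continuous local residence of ten or more years (−$12,500 flat): $161,500 − $12,500 = $149,000.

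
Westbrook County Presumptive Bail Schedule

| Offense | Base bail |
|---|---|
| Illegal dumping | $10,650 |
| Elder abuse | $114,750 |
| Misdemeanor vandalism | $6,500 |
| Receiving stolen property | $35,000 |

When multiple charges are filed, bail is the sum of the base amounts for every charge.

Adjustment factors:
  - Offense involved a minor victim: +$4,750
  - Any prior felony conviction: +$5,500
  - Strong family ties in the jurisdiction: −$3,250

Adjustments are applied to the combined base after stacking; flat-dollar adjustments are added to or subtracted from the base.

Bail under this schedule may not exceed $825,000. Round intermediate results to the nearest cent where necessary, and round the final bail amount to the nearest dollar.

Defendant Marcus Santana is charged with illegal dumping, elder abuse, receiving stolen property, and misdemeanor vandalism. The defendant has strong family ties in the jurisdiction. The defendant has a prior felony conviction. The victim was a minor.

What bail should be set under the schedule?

Base amounts from the schedule: illegal dumping $10,650; elder abuse $114,750; receiving stolen property $35,000; misdemeanor vandalism $6,500.
Stacking rule: sum of all bases. $10,650 + $114,750 + $35,000 + $6,500 = $166,900.
Offense involved a minor victim (+$4,750 flat): $166,900 + $4,750 = $171,650.
Any prior felony conviction (+$5,500 flat): $171,650 + $5,500 = $177,150.
Strong family ties in the jurisdiction (−$3,250 flat): $177,150 − $3,250 = $173,900.
$173,900 is within the $825,000 maximum.

$173,900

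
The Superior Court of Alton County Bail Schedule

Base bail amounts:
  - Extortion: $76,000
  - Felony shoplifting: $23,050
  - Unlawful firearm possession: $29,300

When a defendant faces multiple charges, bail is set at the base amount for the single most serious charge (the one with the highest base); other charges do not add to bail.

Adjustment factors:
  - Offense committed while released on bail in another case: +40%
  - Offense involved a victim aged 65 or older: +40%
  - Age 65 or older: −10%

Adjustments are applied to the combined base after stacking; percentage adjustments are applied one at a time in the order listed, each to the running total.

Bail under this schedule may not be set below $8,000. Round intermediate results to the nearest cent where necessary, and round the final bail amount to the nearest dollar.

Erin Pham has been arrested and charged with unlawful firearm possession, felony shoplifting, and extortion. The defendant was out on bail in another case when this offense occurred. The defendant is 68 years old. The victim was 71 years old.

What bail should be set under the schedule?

Base amounts from the schedule: unlawful firearm possession $29,300; felony shoplifting $23,050; extortion $76,000.
Stacking rule: use the highest base only. Highest is extortion at $76,000. Combined base = $76,000.
Offense committed while released on bail in another case (+40%): $76,000 × 1.4 = $106,400.
Offense involved a victim aged 65 or older (+40%): $106,400 × 1.4 = $148,960.
Age 65 or older (−10%): $148,960 × 0.9 = $134,064.
$134,064 is at or above the $8,000 minimum.

$134,064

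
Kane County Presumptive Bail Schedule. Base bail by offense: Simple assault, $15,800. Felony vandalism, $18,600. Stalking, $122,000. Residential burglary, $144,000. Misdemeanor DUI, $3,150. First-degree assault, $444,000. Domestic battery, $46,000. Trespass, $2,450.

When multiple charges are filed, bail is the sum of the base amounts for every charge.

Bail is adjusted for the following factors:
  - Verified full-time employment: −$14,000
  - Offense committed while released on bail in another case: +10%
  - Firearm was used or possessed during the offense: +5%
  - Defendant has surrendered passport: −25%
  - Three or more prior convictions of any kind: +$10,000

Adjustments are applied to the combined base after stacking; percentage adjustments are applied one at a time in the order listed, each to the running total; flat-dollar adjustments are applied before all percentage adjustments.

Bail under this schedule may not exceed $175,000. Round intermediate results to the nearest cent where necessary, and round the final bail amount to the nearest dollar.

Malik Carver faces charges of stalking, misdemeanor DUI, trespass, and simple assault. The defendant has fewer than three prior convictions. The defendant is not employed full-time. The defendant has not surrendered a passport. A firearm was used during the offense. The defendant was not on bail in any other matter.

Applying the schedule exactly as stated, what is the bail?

Base amounts from the schedule: stalking $122,000; misdemeanor DUI $3,150; trespass $2,450; simple assault $15,800.
Stacking rule: sum of all bases. $122,000 + $3,150 + $2,450 + $15,800 = $143,400.
Firearm was used or possessed during the offense (+5%): $143,400 × 1.05 = $150,570.
$150,570 is within the $175,000 maximum.

$150,570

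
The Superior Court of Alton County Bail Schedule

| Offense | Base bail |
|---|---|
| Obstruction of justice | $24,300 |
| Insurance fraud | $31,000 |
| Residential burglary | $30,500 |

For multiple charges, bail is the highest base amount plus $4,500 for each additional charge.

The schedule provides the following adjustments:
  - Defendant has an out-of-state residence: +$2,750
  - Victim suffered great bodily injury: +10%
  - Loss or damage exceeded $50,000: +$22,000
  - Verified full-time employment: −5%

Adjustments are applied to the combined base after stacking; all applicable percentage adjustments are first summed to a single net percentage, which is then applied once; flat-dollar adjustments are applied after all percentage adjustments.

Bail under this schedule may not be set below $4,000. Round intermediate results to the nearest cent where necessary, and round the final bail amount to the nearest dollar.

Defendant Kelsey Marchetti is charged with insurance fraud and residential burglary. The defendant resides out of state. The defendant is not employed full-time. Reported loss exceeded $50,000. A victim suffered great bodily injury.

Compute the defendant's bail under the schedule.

Base amounts from the schedule: insurance fraud $31,000; residential burglary $30,500.
Stacking rule: highest base plus $4,500 per additional charge. Highest is insurance fraud at $31,000; 1 additional charge → +$4,500. Combined base = $35,500.
Victim suffered great bodily injury (+10%): $35,500 × 1.1 = $39,050.
Defendant has an out-of-state residence (+$2,750 flat): $39,050 + $2,750 = $41,800.
Loss or damage exceeded $50,000 (+$22,000 flat): $41,800 + $22,000 = $63,800.
$63,800 is at or above the $4,000 minimum.

$63,800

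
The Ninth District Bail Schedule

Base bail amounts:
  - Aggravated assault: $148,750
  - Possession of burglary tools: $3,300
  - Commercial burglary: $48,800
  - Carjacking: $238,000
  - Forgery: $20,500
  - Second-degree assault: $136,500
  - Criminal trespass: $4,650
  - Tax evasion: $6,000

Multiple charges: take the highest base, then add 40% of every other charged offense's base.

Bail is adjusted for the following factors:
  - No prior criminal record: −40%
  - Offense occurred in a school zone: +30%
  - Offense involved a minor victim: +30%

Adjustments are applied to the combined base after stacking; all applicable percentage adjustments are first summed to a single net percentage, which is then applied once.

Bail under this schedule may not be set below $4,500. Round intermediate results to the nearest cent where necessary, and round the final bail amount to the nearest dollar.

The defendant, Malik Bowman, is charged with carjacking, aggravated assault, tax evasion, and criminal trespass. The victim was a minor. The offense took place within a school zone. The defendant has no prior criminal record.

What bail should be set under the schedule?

$362,112

Base amounts from the schedule: carjacking $238,000; aggravated assault $148,750; tax evasion $6,000; criminal trespass $4,650.
Stacking rule: highest base plus 40% of each additional charge. Highest is carjacking at $238,000. Additional: $148,750 × 40% = $59,500; $6,000 × 40% = $2,400; $4,650 × 40% = $1,860. Combined base = $238,000 + $63,760 = $301,760.
Net percentage adjustment: −40% +30% +30% = +20%. $301,760 × 1.2 = $362,112.
$362,112 is at or above the $4,500 minimum.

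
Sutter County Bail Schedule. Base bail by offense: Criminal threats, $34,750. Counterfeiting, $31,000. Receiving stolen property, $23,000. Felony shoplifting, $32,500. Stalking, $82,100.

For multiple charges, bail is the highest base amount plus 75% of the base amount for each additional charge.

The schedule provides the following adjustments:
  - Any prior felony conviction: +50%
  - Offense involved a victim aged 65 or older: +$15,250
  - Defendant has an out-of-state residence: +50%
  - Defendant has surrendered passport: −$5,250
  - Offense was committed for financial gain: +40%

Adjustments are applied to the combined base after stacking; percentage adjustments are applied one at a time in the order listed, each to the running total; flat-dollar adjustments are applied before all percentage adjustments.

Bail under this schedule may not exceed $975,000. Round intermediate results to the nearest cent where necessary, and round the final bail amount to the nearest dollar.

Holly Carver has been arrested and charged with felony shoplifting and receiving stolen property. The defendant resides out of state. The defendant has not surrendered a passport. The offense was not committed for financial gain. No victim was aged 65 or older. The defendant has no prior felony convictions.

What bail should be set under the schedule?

Base amounts from the schedule: felony shoplifting $32,500; receiving stolen property $23,000.
Stacking rule: highest base plus 75% of each additional charge. Highest is felony shoplifting at $32,500. Additional: $23,000 × 75% = $17,250. Combined base = $32,500 + $17,250 = $49,750.
Defendant has an out-of-state residence (+50%): $49,750 × 1.5 = $74,625.
$74,625 is within the $975,000 maximum.

$74,625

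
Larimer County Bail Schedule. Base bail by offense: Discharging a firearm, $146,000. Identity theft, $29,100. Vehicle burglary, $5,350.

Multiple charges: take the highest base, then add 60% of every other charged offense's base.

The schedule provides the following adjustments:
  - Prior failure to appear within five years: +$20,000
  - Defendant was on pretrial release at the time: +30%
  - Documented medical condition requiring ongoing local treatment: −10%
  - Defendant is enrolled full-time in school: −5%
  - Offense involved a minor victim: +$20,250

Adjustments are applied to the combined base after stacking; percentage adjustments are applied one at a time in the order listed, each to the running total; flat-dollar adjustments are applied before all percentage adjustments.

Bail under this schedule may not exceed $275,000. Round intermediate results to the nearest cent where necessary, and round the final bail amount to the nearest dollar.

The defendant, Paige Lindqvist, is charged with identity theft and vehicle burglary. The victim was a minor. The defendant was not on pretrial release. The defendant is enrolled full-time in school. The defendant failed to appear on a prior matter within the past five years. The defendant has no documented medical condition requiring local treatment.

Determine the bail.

$68,932

Base amounts from the schedule: identity theft $29,100; vehicle burglary $5,350.
Stacking rule: highest base plus 60% of each additional charge. Highest is identity theft at $29,100. Additional: $5,350 × 60% = $3,210. Combined base = $29,100 + $3,210 = $32,310.
Prior failure to appear within five years (+$20,000 flat): $32,310 + $20,000 = $52,310.
Offense involved a minor victim (+$20,250 flat): $52,310 + $20,250 = $72,560.
Defendant is enrolled full-time in school (−5%): $72,560 × 0.95 = $68,932.
$68,932 is within the $275,000 maximum.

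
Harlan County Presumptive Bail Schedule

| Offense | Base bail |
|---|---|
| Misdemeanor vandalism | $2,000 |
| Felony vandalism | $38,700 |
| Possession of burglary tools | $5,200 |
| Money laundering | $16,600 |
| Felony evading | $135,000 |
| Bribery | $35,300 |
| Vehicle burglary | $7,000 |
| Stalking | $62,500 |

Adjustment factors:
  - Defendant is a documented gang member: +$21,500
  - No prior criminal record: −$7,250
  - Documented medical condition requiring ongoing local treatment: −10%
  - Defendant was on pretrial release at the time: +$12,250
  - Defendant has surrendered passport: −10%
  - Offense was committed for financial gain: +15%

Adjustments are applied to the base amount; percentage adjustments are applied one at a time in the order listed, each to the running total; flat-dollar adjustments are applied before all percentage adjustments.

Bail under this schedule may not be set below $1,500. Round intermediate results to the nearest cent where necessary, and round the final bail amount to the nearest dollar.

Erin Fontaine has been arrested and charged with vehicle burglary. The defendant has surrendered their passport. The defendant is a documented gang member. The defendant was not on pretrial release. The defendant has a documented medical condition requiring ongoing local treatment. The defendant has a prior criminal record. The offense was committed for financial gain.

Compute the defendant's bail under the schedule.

Base amounts from the schedule: vehicle burglary $7,000.
Single charge. Combined base = $7,000.
Defendant is a documented gang member (+$21,500 flat): $7,000 + $21,500 = $28,500.
Documented medical condition requiring ongoing local treatment (−10%): $28,500 × 0.9 = $25,650.
Defendant has surrendered passport (−10%): $25,650 × 0.9 = $23,085.
Offense was committed for financial gain (+15%): $23,085 × 1.15 = $26,547.75.
$26,547.75 is at or above the $1,500 minimum.
Rounded to the nearest dollar: $26,548.

$26,548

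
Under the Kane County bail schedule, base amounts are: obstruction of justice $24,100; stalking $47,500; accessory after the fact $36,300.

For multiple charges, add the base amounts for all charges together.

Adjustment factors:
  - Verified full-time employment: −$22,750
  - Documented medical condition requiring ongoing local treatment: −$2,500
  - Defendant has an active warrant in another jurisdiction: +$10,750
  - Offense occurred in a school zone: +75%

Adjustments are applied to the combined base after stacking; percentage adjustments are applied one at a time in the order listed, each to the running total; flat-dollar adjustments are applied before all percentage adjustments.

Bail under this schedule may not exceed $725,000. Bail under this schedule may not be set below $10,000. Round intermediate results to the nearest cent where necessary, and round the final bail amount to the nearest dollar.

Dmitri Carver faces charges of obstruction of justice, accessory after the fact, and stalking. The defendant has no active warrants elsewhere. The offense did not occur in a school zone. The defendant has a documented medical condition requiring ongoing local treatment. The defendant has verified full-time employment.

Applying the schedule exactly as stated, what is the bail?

$82,650

Base amounts from the schedule: obstruction of justice $24,100; accessory after the fact $36,300; stalking $47,500.
Stacking rule: sum of all bases. $24,100 + $36,300 + $47,500 = $107,900.
Verified full-time employment (−$22,750 flat): $107,900 − $22,750 = $85,150.
Documented medical condition requiring ongoing local treatment (−$2,500 flat): $85,150 − $2,500 = $82,650.
$82,650 is within the $725,000 maximum.
$82,650 is at or above the $10,000 minimum.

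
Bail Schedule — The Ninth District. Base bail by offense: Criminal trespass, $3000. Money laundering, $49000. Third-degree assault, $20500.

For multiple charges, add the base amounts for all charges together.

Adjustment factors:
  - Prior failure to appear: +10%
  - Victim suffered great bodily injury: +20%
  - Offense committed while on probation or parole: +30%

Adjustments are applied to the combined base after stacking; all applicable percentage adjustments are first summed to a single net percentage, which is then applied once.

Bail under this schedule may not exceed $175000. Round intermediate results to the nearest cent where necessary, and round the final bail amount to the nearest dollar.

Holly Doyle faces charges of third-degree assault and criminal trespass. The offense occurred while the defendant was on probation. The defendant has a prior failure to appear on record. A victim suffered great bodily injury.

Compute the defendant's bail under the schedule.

$37600

Base amounts from the schedule: third-degree assault $20500; criminal trespass $3000.
Stacking rule: sum of all bases. $20500 + $3000 = $23500.
Net percentage adjustment: +10% +20% +30% = +60%. $23500 × 1.6 = $37600.
$37600 is within the $175000 maximum.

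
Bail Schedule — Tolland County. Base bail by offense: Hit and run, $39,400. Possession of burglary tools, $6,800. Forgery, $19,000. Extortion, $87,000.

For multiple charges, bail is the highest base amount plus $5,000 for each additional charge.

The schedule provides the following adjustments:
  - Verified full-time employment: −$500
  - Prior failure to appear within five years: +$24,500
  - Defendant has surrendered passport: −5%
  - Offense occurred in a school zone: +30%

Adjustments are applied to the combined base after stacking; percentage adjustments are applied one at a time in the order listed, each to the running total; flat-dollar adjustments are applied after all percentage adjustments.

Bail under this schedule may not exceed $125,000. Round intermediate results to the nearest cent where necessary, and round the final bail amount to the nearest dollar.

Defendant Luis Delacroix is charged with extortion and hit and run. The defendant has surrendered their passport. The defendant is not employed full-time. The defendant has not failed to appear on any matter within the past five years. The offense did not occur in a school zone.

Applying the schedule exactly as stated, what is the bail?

Base amounts from the schedule: extortion $87,000; hit and run $39,400.
Stacking rule: highest base plus $5,000 per additional charge. Highest is extortion at $87,000; 1 additional charge → +$5,000. Combined base = $92,000.
Defendant has surrendered passport (−5%): $92,000 × 0.95 = $87,400.
$87,400 is within the $125,000 maximum.

$87,400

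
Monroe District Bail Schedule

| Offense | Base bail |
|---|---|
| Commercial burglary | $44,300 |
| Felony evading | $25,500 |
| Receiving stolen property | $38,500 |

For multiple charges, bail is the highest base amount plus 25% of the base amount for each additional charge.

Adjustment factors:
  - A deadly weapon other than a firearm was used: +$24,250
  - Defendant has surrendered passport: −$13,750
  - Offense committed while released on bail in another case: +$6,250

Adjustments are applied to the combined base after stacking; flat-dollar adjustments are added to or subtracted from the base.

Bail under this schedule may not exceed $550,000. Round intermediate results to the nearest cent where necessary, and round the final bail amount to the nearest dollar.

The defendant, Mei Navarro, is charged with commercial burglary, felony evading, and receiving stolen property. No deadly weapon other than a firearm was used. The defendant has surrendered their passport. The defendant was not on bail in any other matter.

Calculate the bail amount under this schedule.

$46,550

Base amounts from the schedule: commercial burglary $44,300; felony evading $25,500; receiving stolen property $38,500.
Stacking rule: highest base plus 25% of each additional charge. Highest is commercial burglary at $44,300. Additional: $25,500 × 25% = $6,375; $38,500 × 25% = $9,625. Combined base = $44,300 + $16,000 = $60,300.
Defendant has surrendered passport (−$13,750 flat): $60,300 − $13,750 = $46,550.
$46,550 is within the $550,000 maximum.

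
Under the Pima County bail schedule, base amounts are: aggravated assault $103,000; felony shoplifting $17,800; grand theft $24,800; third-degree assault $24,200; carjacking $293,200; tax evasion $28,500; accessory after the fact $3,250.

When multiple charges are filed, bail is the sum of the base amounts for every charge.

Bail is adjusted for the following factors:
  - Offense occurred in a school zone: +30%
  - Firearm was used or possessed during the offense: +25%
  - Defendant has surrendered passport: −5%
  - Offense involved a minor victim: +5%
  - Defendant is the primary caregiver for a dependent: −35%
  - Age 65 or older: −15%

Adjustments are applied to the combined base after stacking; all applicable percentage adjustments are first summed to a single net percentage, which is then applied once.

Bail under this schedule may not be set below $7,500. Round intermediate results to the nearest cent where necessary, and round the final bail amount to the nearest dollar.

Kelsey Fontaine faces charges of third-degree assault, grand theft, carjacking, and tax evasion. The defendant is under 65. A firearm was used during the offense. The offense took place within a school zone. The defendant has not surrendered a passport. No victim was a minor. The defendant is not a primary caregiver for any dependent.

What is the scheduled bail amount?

$574,585

Base amounts from the schedule: third-degree assault $24,200; grand theft $24,800; carjacking $293,200; tax evasion $28,500.
Stacking rule: sum of all bases. $24,200 + $24,800 + $293,200 + $28,500 = $370,700.
Net percentage adjustment: +30% +25% = +55%. $370,700 × 1.55 = $574,585.
$574,585 is at or above the $7,500 minimum.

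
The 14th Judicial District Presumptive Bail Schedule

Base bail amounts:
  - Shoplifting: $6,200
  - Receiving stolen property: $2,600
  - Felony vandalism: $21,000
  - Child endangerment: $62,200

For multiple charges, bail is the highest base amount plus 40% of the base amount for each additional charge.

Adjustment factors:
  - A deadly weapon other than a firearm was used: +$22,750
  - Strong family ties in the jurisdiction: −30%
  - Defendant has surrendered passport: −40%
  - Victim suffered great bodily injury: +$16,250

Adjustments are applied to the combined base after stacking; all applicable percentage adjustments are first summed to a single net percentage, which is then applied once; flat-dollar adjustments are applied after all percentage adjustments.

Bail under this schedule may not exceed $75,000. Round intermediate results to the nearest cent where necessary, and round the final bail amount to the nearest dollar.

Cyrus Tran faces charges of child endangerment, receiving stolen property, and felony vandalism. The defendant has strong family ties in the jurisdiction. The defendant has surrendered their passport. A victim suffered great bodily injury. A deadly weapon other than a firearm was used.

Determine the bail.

$60,492

Base amounts from the schedule: child endangerment $62,200; receiving stolen property $2,600; felony vandalism $21,000.
Stacking rule: highest base plus 40% of each additional charge. Highest is child endangerment at $62,200. Additional: $2,600 × 40% = $1,040; $21,000 × 40% = $8,400. Combined base = $62,200 + $9,440 = $71,640.
Net percentage adjustment: −30% −40% = −70%. $71,640 × 0.3 = $21,492.
A deadly weapon other than a firearm was used (+$22,750 flat): $21,492 + $22,750 = $44,242.
Victim suffered great bodily injury (+$16,250 flat): $44,242 + $16,250 = $60,492.
$60,492 is within the $75,000 maximum.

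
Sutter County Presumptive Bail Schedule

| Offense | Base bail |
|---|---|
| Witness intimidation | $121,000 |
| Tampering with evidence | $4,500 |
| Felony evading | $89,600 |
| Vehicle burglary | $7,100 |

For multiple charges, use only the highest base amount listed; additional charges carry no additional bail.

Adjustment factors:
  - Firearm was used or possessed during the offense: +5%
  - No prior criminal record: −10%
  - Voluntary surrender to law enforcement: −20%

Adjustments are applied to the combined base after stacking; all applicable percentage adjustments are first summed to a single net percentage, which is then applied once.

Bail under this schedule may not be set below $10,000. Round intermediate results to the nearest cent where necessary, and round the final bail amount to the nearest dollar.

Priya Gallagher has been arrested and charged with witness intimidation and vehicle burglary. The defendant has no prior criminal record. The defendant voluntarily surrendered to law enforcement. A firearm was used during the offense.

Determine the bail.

Base amounts from the schedule: witness intimidation $121,000; vehicle burglary $7,100.
Stacking rule: use the highest base only. Highest is witness intimidation at $121,000. Combined base = $121,000.
Net percentage adjustment: +5% −10% −20% = −25%. $121,000 × 0.75 = $90,750.
$90,750 is at or above the $10,000 minimum.

$90,750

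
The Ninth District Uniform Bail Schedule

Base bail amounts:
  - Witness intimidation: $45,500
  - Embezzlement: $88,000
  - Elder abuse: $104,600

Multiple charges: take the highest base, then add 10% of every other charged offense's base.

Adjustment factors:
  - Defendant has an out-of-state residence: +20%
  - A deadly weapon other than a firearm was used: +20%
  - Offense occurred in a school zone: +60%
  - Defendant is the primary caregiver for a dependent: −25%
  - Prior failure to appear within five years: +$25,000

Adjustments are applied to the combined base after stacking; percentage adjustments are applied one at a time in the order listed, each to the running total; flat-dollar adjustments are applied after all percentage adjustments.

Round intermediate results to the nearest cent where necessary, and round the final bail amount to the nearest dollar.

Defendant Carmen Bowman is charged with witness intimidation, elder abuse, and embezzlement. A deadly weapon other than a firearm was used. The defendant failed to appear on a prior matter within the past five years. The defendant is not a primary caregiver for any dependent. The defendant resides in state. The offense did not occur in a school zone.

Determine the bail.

Base amounts from the schedule: witness intimidation $45,500; elder abuse $104,600; embezzlement $88,000.
Stacking rule: highest base plus 10% of each additional charge. Highest is elder abuse at $104,600. Additional: $45,500 × 10% = $4,550; $88,000 × 10% = $8,800. Combined base = $104,600 + $13,350 = $117,950.
A deadly weapon other than a firearm was used (+20%): $117,950 × 1.2 = $141,540.
Prior failure to appear within five years (+$25,000 flat): $141,540 + $25,000 = $166,540.

$166,540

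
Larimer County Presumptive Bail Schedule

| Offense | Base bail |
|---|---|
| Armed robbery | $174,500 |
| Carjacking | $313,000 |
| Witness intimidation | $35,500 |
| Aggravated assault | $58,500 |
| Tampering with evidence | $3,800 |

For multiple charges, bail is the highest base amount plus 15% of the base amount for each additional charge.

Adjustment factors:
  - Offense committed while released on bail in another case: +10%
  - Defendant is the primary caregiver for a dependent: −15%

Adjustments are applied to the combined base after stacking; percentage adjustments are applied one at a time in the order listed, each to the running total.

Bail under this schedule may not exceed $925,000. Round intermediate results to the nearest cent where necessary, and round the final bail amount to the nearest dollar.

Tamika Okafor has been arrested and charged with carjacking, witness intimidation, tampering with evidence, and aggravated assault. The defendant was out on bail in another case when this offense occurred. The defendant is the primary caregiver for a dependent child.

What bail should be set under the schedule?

$306,371

Base amounts from the schedule: carjacking $313,000; witness intimidation $35,500; tampering with evidence $3,800; aggravated assault $58,500.
Stacking rule: highest base plus 15% of each additional charge. Highest is carjacking at $313,000. Additional: $35,500 × 15% = $5,325; $3,800 × 15% = $570; $58,500 × 15% = $8,775. Combined base = $313,000 + $14,670 = $327,670.
Offense committed while released on bail in another case (+10%): $327,670 × 1.1 = $360,437.
Defendant is the primary caregiver for a dependent (−15%): $360,437 × 0.85 = $306,371.45.
$306,371.45 is within the $925,000 maximum.
Rounded to the nearest dollar: $306,371.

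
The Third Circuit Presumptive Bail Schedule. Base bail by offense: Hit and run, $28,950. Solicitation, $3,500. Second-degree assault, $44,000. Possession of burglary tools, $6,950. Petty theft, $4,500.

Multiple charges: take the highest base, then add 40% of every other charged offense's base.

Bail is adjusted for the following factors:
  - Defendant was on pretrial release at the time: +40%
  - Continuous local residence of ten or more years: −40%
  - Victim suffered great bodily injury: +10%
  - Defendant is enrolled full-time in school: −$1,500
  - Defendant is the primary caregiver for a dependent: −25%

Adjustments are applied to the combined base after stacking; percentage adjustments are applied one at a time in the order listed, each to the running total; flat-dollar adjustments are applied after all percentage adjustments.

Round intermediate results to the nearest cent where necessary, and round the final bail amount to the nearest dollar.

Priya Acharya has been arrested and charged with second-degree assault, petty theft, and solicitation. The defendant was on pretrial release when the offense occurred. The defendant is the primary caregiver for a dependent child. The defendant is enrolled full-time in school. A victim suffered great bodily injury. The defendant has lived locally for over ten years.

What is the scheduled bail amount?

$31,210

Base amounts from the schedule: second-degree assault $44,000; petty theft $4,500; solicitation $3,500.
Stacking rule: highest base plus 40% of each additional charge. Highest is second-degree assault at $44,000. Additional: $4,500 × 40% = $1,800; $3,500 × 40% = $1,400. Combined base = $44,000 + $3,200 = $47,200.
Defendant was on pretrial release at the time (+40%): $47,200 × 1.4 = $66,080.
Continuous local residence of ten or more years (−40%): $66,080 × 0.6 = $39,648.
Victim suffered great bodily injury (+10%): $39,648 × 1.1 = $43,612.80.
Defendant is the primary caregiver for a dependent (−25%): $43,612.80 × 0.75 = $32,709.60.
Defendant is enrolled full-time in school (−$1,500 flat): $32,709.60 − $1,500 = $31,209.60.
Rounded to the nearest dollar: $31,210.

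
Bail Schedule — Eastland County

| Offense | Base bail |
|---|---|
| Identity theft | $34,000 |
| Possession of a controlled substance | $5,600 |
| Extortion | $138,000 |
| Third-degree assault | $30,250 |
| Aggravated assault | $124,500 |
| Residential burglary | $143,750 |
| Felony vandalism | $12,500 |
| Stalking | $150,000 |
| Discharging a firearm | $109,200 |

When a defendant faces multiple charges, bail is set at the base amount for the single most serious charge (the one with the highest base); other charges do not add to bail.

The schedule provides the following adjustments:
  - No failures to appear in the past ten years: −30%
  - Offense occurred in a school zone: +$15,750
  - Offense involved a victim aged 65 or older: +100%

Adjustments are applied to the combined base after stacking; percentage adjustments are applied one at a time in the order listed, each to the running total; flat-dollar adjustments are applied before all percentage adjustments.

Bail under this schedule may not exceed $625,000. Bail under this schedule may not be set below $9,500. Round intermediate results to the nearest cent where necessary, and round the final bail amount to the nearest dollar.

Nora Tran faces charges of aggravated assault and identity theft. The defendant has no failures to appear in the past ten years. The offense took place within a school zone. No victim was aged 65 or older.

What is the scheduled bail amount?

$98,175

Base amounts from the schedule: aggravated assault $124,500; identity theft $34,000.
Stacking rule: use the highest base only. Highest is aggravated assault at $124,500. Combined base = $124,500.
Offense occurred in a school zone (+$15,750 flat): $124,500 + $15,750 = $140,250.
No failures to appear in the past ten years (−30%): $140,250 × 0.7 = $98,175.
$98,175 is within the $625,000 maximum.
$98,175 is at or above the $9,500 minimum.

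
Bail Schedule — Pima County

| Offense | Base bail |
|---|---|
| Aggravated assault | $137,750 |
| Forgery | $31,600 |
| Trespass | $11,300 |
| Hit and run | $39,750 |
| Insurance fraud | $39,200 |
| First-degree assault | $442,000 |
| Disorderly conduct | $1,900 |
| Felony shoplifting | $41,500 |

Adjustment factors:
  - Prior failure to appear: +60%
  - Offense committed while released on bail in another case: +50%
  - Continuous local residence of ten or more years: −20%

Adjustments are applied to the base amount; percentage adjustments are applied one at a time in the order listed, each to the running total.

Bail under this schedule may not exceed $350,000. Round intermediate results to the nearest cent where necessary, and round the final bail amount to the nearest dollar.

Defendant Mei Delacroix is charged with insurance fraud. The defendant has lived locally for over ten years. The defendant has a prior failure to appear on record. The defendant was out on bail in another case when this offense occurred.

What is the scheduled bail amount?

Base amounts from the schedule: insurance fraud $39,200.
Single charge. Combined base = $39,200.
Prior failure to appear (+60%): $39,200 × 1.6 = $62,720.
Offense committed while released on bail in another case (+50%): $62,720 × 1.5 = $94,080.
Continuous local residence of ten or more years (−20%): $94,080 × 0.8 = $75,264.
$75,264 is within the $350,000 maximum.

$75,264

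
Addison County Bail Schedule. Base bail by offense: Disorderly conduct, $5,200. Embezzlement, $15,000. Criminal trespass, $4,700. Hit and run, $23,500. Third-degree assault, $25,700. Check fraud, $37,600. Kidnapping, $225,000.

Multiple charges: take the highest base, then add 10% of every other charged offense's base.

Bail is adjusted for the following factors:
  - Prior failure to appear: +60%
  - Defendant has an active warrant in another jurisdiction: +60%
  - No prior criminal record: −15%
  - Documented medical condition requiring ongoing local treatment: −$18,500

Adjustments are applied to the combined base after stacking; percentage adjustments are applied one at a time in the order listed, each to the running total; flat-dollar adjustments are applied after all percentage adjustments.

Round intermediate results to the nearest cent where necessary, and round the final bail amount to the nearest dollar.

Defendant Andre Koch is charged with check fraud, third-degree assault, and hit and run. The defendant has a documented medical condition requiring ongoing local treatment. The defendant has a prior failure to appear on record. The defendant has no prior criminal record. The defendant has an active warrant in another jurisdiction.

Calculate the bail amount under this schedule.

$74,024

Base amounts from the schedule: check fraud $37,600; third-degree assault $25,700; hit and run $23,500.
Stacking rule: highest base plus 10% of each additional charge. Highest is check fraud at $37,600. Additional: $25,700 × 10% = $2,570; $23,500 × 10% = $2,350. Combined base = $37,600 + $4,920 = $42,520.
Prior failure to appear (+60%): $42,520 × 1.6 = $68,032.
Defendant has an active warrant in another jurisdiction (+60%): $68,032 × 1.6 = $108,851.20.
No prior criminal record (−15%): $108,851.20 × 0.85 = $92,523.52.
Documented medical condition requiring ongoing local treatment (−$18,500 flat): $92,523.52 − $18,500 = $74,023.52.
Rounded to the nearest dollar: $74,024.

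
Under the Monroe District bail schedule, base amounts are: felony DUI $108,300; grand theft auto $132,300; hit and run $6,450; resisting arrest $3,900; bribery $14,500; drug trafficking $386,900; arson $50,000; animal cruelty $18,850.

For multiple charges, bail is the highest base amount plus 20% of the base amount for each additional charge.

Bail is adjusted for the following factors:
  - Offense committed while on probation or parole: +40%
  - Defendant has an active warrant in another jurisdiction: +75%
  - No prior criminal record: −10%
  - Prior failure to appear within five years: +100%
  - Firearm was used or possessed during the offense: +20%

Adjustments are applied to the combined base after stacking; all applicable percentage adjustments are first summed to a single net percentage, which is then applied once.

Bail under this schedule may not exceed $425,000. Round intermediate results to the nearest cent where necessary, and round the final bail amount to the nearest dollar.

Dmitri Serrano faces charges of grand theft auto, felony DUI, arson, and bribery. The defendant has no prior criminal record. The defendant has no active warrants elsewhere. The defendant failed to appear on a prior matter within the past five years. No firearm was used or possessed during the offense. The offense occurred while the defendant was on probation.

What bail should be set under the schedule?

$383,778

Base amounts from the schedule: grand theft auto $132,300; felony DUI $108,300; arson $50,000; bribery $14,500.
Stacking rule: highest base plus 20% of each additional charge. Highest is grand theft auto at $132,300. Additional: $108,300 × 20% = $21,660; $50,000 × 20% = $10,000; $14,500 × 20% = $2,900. Combined base = $132,300 + $34,560 = $166,860.
Net percentage adjustment: +40% −10% +100% = +130%. $166,860 × 2.3 = $383,778.
$383,778 is within the $425,000 maximum.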